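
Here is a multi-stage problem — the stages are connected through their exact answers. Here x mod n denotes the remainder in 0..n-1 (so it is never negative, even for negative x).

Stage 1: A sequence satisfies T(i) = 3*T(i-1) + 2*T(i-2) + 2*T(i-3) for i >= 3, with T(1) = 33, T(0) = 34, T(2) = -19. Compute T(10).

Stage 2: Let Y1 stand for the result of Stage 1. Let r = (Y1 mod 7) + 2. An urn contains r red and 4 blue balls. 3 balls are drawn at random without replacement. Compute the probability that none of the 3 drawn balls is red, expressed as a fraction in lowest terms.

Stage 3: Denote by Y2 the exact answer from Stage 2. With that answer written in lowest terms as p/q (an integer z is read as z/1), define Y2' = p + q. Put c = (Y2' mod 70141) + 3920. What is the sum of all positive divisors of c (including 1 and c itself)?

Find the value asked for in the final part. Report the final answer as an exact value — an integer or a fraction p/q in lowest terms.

4728

Stage 1: T(3) = 3*(-19) + 2*(33) + 2*(34) = 77; iterating: T(3)=77, T(4)=259, T(5)=893, T(6)=3351, T(7)=12357, T(8)=45559, T(9)=168093, T(10)=620111; answer 620111
Stage 2: Y1 = 620111; r = 4; total draws C(8,3) = 56; favorable C(4,3) = 4; P = 1/14; answer 1/14
Stage 3: Y2 = 1/14; threaded value p + q = 15; c = 3935; 3935 = 5 * 787; sigma = (1 + 5) * (1 + 787) = 6 * 788 = 4728; answer 4728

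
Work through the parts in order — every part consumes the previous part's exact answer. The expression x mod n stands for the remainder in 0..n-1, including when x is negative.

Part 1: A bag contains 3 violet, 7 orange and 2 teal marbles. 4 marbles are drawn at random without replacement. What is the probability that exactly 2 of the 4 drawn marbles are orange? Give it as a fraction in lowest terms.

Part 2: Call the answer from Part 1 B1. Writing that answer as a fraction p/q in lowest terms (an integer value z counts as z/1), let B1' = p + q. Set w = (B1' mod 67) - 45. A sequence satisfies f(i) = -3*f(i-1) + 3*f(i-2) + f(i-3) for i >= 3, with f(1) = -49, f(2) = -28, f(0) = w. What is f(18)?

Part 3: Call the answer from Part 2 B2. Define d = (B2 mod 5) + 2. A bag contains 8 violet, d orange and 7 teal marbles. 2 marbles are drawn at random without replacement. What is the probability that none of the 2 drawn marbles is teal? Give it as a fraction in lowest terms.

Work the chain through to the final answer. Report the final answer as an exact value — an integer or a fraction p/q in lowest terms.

Part 1: total draws C(12,4) = 495; favorable C(7,2)*C(5,2) = 210; P = 14/33; answer 14/33
Part 2: B1 = 14/33; threaded value p + q = 47; w = 2; f(3) = -3*(-28) + 3*(-49) + 1*(2) = -61; iterating: f(3)=-61, f(4)=50, f(5)=-361, f(6)=1172, f(7)=-4549, f(8)=16802, f(9)=-62881, f(10)=234500, f(11)=-875341, f(12)=3266642, f(13)=-12191449, f(14)=45498932, f(15)=-169804501, f(16)=633718850, f(17)=-2365071121, f(18)=8826565412; answer 8826565412
Part 3: B2 = 8826565412; d = 4; total draws C(19,2) = 171; favorable C(12,2) = 66; P = 22/57; answer 22/57

22/57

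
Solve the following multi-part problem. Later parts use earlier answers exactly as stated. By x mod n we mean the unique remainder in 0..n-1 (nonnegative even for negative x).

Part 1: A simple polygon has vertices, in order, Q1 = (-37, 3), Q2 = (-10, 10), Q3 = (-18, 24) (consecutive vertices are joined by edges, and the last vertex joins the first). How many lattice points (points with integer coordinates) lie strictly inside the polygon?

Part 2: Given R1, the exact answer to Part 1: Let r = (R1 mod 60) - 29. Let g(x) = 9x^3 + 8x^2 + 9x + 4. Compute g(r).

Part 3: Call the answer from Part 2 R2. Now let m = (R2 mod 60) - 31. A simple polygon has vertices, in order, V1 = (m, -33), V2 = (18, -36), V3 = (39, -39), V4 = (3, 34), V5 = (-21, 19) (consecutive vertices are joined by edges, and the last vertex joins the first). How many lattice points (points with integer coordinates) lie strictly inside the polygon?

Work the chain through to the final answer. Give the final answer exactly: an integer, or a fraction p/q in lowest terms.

2784

Part 1: cross terms: (-37*10 - -10*3)=-340, (-10*24 - -18*10)=-60, (-18*3 - -37*24)=834; twice the area = |434| = 434; area = 217; boundary points = 1 + 2 + 1 = 4; strictly interior points = area - boundary/2 + 1 = 216; answer 216
Part 2: R1 = 216; r = 7; 9*(7)^3 + 8*(7)^2 + 9*(7)^1 + 4 = (3087) + (392) + (63) + (4) = 3546; answer 3546
Part 3: R2 = 3546; m = -25; cross terms: (-25*-36 - 18*-33)=1494, (18*-39 - 39*-36)=702, (39*34 - 3*-39)=1443, (3*19 - -21*34)=771, (-21*-33 - -25*19)=1168; twice the area = |5578| = 5578; area = 2789; boundary points = 1 + 3 + 1 + 3 + 4 = 12; strictly interior points = area - boundary/2 + 1 = 2784; answer 2784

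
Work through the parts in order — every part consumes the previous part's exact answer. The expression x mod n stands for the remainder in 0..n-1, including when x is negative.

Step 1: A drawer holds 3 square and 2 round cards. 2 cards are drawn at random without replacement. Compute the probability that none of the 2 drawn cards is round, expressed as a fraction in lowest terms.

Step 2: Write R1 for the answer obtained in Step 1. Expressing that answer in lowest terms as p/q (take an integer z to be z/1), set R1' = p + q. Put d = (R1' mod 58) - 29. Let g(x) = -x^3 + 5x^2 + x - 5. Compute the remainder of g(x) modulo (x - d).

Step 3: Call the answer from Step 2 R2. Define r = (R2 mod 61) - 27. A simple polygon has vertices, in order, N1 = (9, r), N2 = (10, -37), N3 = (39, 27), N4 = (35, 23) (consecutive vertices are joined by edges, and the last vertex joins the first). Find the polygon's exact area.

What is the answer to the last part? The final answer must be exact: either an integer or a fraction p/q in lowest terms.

825

Step 1: total draws C(5,2) = 10; favorable C(3,2) = 3; P = 3/10; answer 3/10
Step 2: R1 = 3/10; threaded value p + q = 13; d = -16; remainder = value at the root: -1*(-16)^3 + 5*(-16)^2 + 1*(-16)^1 - 5 = (4096) + (1280) + (-16) + (-5) = 5355; answer 5355
Step 3: R2 = 5355; r = 21; cross terms: (9*-37 - 10*21)=-543, (10*27 - 39*-37)=1713, (39*23 - 35*27)=-48, (35*21 - 9*23)=528; twice the area = |1650| = 1650; area = 825; answer 825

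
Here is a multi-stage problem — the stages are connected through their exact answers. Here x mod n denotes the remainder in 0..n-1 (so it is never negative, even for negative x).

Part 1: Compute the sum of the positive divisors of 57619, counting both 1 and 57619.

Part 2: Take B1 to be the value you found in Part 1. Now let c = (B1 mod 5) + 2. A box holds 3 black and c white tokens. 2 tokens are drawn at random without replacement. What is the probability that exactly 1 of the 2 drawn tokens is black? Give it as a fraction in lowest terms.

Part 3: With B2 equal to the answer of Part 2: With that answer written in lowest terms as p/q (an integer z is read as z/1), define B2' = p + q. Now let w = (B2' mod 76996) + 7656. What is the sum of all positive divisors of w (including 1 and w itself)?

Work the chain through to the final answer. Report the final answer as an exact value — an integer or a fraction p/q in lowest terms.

Part 1: 57619 = 157 * 367; sigma = (1 + 157) * (1 + 367) = 158 * 368 = 58144; answer 58144
Part 2: B1 = 58144; c = 6; total draws C(9,2) = 36; favorable C(3,1)*C(6,1) = 18; P = 1/2; answer 1/2
Part 3: B2 = 1/2; threaded value p + q = 3; w = 7659; 7659 = 3^2 * 23 * 37; sigma = (1 + 3 + 9) * (1 + 23) * (1 + 37) = 13 * 24 * 38 = 11856; answer 11856

11856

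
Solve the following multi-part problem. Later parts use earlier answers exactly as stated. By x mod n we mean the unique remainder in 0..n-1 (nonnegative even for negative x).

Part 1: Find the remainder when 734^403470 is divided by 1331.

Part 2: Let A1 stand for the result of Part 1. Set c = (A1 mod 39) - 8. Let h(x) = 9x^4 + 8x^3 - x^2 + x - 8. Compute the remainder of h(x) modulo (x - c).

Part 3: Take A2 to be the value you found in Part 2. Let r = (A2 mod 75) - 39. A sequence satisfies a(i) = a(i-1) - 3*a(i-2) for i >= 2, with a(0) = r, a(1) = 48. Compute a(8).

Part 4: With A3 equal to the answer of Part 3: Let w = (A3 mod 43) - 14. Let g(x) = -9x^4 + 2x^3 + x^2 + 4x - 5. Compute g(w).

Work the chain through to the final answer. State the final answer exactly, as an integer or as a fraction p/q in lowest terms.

Part 1: squarings mod 1331: 734^1=734, 734^2=1032, 734^4=224, 734^8=929, 734^16=553, 734^32=1010, 734^64=554, 734^128=786, 734^256=212, 734^512=1021, 734^1024=268, 734^2048=1281, 734^4096=1169, 734^8192=955, 734^16384=290, 734^32768=247, 734^65536=1114, 734^131072=504, 734^262144=1126; 734^403470 = 734^2 * 734^4 * 734^8 * 734^2048 * 734^8192 * 734^131072 * 734^262144 = 1288 (mod 1331); answer 1288
Part 2: A1 = 1288; c = -7; remainder = value at the root: 9*(-7)^4 + 8*(-7)^3 - 1*(-7)^2 + 1*(-7)^1 - 8 = (21609) + (-2744) + (-49) + (-7) + (-8) = 18801; answer 18801
Part 3: A2 = 18801; r = 12; a(2) = 1*(48) - 3*(12) = 12; iterating: a(2)=12, a(3)=-132, a(4)=-168, a(5)=228, a(6)=732, a(7)=48, a(8)=-2148; answer -2148
Part 4: A3 = -2148; w = -12; -9*(-12)^4 + 2*(-12)^3 + 1*(-12)^2 + 4*(-12)^1 - 5 = (-186624) + (-3456) + (144) + (-48) + (-5) = -189989; answer -189989

-189989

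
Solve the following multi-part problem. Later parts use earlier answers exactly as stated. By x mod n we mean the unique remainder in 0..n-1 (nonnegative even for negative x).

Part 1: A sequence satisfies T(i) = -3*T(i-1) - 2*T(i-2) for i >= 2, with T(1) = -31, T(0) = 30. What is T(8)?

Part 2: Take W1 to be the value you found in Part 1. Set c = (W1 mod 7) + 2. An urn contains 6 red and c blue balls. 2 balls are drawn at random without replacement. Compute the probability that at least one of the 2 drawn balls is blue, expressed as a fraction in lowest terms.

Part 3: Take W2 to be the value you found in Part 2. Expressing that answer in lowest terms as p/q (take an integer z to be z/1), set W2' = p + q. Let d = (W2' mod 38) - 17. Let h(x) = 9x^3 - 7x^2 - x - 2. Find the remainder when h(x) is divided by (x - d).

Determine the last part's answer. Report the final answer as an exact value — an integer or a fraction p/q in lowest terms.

Part 1: T(2) = -3*(-31) - 2*(30) = 33; iterating: T(2)=33, T(3)=-37, T(4)=45, T(5)=-61, T(6)=93, T(7)=-157, T(8)=285; answer 285
Part 2: W1 = 285; c = 7; total draws C(13,2) = 78; complement C(6,2) = 15; favorable 78 - 15 = 63; P = 21/26; answer 21/26
Part 3: W2 = 21/26; threaded value p + q = 47; d = -8; remainder = value at the root: 9*(-8)^3 - 7*(-8)^2 - 1*(-8)^1 - 2 = (-4608) + (-448) + (8) + (-2) = -5050; answer -5050

-5050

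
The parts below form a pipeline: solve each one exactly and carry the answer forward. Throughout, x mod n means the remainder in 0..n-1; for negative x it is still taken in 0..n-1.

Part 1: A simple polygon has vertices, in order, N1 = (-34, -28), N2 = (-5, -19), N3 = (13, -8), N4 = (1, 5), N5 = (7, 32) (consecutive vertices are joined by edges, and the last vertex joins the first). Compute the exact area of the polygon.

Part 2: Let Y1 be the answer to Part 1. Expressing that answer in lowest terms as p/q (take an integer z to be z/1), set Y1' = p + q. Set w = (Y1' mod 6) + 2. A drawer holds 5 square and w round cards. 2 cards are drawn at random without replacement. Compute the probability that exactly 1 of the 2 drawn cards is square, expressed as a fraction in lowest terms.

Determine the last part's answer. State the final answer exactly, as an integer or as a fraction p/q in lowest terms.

35/66

Part 1: cross terms: (-34*-19 - -5*-28)=506, (-5*-8 - 13*-19)=287, (13*5 - 1*-8)=73, (1*32 - 7*5)=-3, (7*-28 - -34*32)=892; twice the area = |1755| = 1755; area = 1755/2; answer 1755/2
Part 2: Y1 = 1755/2; threaded value p + q = 1757; w = 7; total draws C(12,2) = 66; favorable C(5,1)*C(7,1) = 35; P = 35/66; answer 35/66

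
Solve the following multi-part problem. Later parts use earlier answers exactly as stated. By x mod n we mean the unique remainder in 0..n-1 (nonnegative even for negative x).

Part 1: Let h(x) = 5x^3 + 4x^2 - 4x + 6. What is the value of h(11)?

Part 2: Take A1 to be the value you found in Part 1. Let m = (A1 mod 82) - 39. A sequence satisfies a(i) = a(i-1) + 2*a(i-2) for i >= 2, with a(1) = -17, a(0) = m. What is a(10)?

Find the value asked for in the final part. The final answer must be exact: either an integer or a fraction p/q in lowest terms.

Part 1: 5*(11)^3 + 4*(11)^2 - 4*(11)^1 + 6 = (6655) + (484) + (-44) + (6) = 7101; answer 7101
Part 2: A1 = 7101; m = 10; a(2) = 1*(-17) + 2*(10) = 3; iterating: a(2)=3, a(3)=-31, a(4)=-25, a(5)=-87, a(6)=-137, a(7)=-311, a(8)=-585, a(9)=-1207, a(10)=-2377; answer -2377

-2377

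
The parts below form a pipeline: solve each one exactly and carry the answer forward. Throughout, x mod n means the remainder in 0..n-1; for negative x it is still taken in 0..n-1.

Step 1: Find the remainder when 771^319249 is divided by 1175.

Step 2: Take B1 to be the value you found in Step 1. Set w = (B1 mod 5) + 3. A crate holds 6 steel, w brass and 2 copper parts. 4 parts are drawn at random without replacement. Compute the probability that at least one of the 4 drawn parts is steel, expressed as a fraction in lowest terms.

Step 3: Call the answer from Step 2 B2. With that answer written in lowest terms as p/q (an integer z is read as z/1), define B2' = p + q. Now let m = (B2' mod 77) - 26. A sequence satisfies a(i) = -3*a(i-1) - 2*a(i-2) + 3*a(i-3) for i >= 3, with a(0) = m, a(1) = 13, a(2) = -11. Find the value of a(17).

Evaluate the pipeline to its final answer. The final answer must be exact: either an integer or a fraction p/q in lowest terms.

5243116

Step 1: squarings mod 1175: 771^1=771, 771^2=1066, 771^4=131, 771^8=711, 771^16=271, 771^32=591, 771^64=306, 771^128=811, 771^256=896, 771^512=291, 771^1024=81, 771^2048=686, 771^4096=596, 771^8192=366, 771^16384=6, 771^32768=36, 771^65536=121, 771^131072=541, 771^262144=106; 771^319249 = 771^1 * 771^16 * 771^256 * 771^512 * 771^1024 * 771^2048 * 771^4096 * 771^16384 * 771^32768 * 771^262144 = 631 (mod 1175); answer 631
Step 2: B1 = 631; w = 4; total draws C(12,4) = 495; complement C(6,4) = 15; favorable 495 - 15 = 480; P = 32/33; answer 32/33
Step 3: B2 = 32/33; threaded value p + q = 65; m = 39; a(3) = -3*(-11) - 2*(13) + 3*(39) = 124; iterating: a(3)=124, a(4)=-311, a(5)=652, a(6)=-962, a(7)=649, a(8)=1933, a(9)=-9983, a(10)=28030, a(11)=-58325, a(12)=88966, a(13)=-66158, a(14)=-154433, a(15)=862513, a(16)=-2477147, a(17)=5243116; answer 5243116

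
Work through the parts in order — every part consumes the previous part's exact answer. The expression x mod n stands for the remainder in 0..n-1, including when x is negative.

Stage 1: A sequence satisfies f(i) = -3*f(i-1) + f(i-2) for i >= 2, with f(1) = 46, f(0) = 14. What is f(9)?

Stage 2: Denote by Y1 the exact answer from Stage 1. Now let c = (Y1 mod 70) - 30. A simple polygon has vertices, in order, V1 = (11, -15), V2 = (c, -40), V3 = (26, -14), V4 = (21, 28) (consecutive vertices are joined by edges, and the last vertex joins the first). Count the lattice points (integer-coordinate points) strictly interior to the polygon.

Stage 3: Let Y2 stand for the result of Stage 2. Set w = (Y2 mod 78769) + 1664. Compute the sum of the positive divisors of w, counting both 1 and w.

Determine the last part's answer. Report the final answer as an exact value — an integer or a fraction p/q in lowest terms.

2268

Stage 1: f(2) = -3*(46) + 1*(14) = -124; iterating: f(2)=-124, f(3)=418, f(4)=-1378, f(5)=4552, f(6)=-15034, f(7)=49654, f(8)=-163996, f(9)=541642; answer 541642
Stage 2: Y1 = 541642; c = 22; cross terms: (11*-40 - 22*-15)=-110, (22*-14 - 26*-40)=732, (26*28 - 21*-14)=1022, (21*-15 - 11*28)=-623; twice the area = |1021| = 1021; area = 1021/2; boundary points = 1 + 2 + 1 + 1 = 5; strictly interior points = area - boundary/2 + 1 = 509; answer 509
Stage 3: Y2 = 509; w = 2173; 2173 = 41 * 53; sigma = (1 + 41) * (1 + 53) = 42 * 54 = 2268; answer 2268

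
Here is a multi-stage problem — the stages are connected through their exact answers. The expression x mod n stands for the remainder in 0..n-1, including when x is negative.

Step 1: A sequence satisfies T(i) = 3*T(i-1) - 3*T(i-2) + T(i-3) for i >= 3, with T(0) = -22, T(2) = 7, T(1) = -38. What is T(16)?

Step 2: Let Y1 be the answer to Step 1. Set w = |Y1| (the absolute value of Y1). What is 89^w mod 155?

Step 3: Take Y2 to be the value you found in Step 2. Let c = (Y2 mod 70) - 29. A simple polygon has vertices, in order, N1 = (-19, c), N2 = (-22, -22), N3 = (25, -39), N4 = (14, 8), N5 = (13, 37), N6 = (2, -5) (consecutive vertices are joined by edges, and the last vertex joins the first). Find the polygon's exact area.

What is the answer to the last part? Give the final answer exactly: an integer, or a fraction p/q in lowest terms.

Step 1: T(3) = 3*(7) - 3*(-38) + 1*(-22) = 113; iterating: T(3)=113, T(4)=280, T(5)=508, T(6)=797, T(7)=1147, T(8)=1558, T(9)=2030, T(10)=2563, T(11)=3157, T(12)=3812, T(13)=4528, T(14)=5305, T(15)=6143, T(16)=7042; answer 7042
Step 2: Y1 = 7042; w = 7042; squarings mod 155: 89^1=89, 89^2=16, 89^4=101, 89^8=126, 89^16=66, 89^32=16, 89^64=101, 89^128=126, 89^256=66, 89^512=16, 89^1024=101, 89^2048=126, 89^4096=66; 89^7042 = 89^2 * 89^128 * 89^256 * 89^512 * 89^2048 * 89^4096 = 16 (mod 155); answer 16
Step 3: Y2 = 16; c = -13; cross terms: (-19*-22 - -22*-13)=132, (-22*-39 - 25*-22)=1408, (25*8 - 14*-39)=746, (14*37 - 13*8)=414, (13*-5 - 2*37)=-139, (2*-13 - -19*-5)=-121; twice the area = |2440| = 2440; area = 1220; answer 1220

1220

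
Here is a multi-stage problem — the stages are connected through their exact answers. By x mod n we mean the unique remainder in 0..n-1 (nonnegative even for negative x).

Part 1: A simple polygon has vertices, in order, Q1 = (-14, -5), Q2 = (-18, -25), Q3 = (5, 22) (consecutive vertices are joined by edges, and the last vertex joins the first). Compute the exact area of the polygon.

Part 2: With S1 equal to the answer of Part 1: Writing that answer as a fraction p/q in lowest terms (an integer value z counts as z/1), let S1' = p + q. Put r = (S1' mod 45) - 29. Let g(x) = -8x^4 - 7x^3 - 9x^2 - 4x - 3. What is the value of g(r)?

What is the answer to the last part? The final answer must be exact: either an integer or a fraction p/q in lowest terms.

Part 1: cross terms: (-14*-25 - -18*-5)=260, (-18*22 - 5*-25)=-271, (5*-5 - -14*22)=283; twice the area = |272| = 272; area = 136; answer 136
Part 2: S1 = 136; threaded value p + q = 137; r = -27; -8*(-27)^4 - 7*(-27)^3 - 9*(-27)^2 - 4*(-27)^1 - 3 = (-4251528) + (137781) + (-6561) + (108) + (-3) = -4120203; answer -4120203

-4120203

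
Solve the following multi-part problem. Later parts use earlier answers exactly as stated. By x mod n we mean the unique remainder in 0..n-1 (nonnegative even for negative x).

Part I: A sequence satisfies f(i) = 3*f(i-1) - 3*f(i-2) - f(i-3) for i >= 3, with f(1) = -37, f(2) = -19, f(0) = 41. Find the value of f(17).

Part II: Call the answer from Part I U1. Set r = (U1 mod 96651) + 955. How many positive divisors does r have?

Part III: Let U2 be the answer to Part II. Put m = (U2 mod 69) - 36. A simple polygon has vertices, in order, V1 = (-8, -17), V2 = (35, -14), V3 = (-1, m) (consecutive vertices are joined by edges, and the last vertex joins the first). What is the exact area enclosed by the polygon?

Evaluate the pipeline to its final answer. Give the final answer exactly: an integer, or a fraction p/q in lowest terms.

Part I: f(3) = 3*(-19) - 3*(-37) - 1*(41) = 13; iterating: f(3)=13, f(4)=133, f(5)=379, f(6)=725, f(7)=905, f(8)=161, f(9)=-2957, f(10)=-10259, f(11)=-22067, f(12)=-32467, f(13)=-20941, f(14)=56645, f(15)=265225, f(16)=646681, f(17)=1087723; answer 1087723
Part II: U1 = 1087723; r = 25517; 25517 = 17 * 19 * 79; number of divisors = (1+1) * (1+1) * (1+1) = 8; answer 8
Part III: U2 = 8; m = -28; cross terms: (-8*-14 - 35*-17)=707, (35*-28 - -1*-14)=-994, (-1*-17 - -8*-28)=-207; twice the area = |-494| = 494; area = 247; answer 247

247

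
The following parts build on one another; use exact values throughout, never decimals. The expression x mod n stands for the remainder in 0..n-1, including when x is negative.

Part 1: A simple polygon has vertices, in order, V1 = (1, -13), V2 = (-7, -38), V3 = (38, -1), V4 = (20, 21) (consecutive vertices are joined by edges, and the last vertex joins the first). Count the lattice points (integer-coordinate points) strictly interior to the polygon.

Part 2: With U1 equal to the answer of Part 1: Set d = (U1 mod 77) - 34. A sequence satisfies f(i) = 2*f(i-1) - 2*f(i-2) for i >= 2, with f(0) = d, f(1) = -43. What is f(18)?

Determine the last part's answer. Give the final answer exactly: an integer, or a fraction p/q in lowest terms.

-6656

Part 1: cross terms: (1*-38 - -7*-13)=-129, (-7*-1 - 38*-38)=1451, (38*21 - 20*-1)=818, (20*-13 - 1*21)=-281; twice the area = |1859| = 1859; area = 1859/2; boundary points = 1 + 1 + 2 + 1 = 5; strictly interior points = area - boundary/2 + 1 = 928; answer 928
Part 2: U1 = 928; d = -30; f(2) = 2*(-43) - 2*(-30) = -26; iterating: f(2)=-26, f(3)=34, f(4)=120, f(5)=172, f(6)=104, f(7)=-136, f(8)=-480, f(9)=-688, f(10)=-416, f(11)=544, f(12)=1920, f(13)=2752, f(14)=1664, f(15)=-2176, f(16)=-7680, f(17)=-11008, f(18)=-6656; answer -6656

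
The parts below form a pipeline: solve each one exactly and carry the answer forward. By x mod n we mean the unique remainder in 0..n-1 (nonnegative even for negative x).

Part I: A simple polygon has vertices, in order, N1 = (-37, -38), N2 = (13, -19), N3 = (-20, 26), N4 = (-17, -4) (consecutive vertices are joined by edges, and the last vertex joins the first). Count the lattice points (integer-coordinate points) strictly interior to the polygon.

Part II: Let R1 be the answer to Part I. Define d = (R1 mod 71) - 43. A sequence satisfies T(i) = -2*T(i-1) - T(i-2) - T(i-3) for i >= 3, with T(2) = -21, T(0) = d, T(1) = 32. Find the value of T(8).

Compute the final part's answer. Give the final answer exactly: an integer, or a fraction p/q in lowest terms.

-748

Part I: cross terms: (-37*-19 - 13*-38)=1197, (13*26 - -20*-19)=-42, (-20*-4 - -17*26)=522, (-17*-38 - -37*-4)=498; twice the area = |2175| = 2175; area = 2175/2; boundary points = 1 + 3 + 3 + 2 = 9; strictly interior points = area - boundary/2 + 1 = 1084; answer 1084
Part II: R1 = 1084; d = -24; T(3) = -2*(-21) - 1*(32) - 1*(-24) = 34; iterating: T(3)=34, T(4)=-79, T(5)=145, T(6)=-245, T(7)=424, T(8)=-748; answer -748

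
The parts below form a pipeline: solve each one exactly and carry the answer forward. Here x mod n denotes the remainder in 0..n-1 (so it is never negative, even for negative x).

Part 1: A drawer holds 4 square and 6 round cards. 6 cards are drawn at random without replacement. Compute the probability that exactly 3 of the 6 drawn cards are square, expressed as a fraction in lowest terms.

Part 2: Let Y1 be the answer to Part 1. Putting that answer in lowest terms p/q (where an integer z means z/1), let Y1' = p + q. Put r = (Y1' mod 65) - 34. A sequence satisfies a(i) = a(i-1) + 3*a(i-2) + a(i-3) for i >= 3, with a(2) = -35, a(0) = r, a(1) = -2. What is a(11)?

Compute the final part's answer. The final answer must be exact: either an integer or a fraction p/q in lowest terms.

-67078

Part 1: total draws C(10,6) = 210; favorable C(4,3)*C(6,3) = 80; P = 8/21; answer 8/21
Part 2: Y1 = 8/21; threaded value p + q = 29; r = -5; a(3) = 1*(-35) + 3*(-2) + 1*(-5) = -46; iterating: a(3)=-46, a(4)=-153, a(5)=-326, a(6)=-831, a(7)=-1962, a(8)=-4781, a(9)=-11498, a(10)=-27803, a(11)=-67078; answer -67078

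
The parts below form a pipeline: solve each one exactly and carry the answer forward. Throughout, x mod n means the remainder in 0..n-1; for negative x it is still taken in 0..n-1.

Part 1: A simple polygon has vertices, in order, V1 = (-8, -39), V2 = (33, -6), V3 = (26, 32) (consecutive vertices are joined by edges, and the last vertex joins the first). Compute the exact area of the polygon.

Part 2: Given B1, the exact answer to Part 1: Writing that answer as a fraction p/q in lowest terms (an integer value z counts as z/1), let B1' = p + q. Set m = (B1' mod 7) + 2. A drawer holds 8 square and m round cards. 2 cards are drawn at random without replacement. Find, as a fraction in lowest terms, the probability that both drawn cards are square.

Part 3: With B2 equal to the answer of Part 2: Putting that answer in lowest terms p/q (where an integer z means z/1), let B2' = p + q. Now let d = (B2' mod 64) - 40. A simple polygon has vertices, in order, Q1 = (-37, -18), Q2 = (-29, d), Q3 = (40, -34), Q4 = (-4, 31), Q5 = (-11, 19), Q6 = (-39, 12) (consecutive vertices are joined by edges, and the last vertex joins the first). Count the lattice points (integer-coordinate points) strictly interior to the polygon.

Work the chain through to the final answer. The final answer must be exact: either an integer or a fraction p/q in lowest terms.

Part 1: cross terms: (-8*-6 - 33*-39)=1335, (33*32 - 26*-6)=1212, (26*-39 - -8*32)=-758; twice the area = |1789| = 1789; area = 1789/2; answer 1789/2
Part 2: B1 = 1789/2; threaded value p + q = 1791; m = 8; total draws C(16,2) = 120; favorable C(8,2) = 28; P = 7/30; answer 7/30
Part 3: B2 = 7/30; threaded value p + q = 37; d = -3; cross terms: (-37*-3 - -29*-18)=-411, (-29*-34 - 40*-3)=1106, (40*31 - -4*-34)=1104, (-4*19 - -11*31)=265, (-11*12 - -39*19)=609, (-39*-18 - -37*12)=1146; twice the area = |3819| = 3819; area = 3819/2; boundary points = 1 + 1 + 1 + 1 + 7 + 2 = 13; strictly interior points = area - boundary/2 + 1 = 1904; answer 1904

1904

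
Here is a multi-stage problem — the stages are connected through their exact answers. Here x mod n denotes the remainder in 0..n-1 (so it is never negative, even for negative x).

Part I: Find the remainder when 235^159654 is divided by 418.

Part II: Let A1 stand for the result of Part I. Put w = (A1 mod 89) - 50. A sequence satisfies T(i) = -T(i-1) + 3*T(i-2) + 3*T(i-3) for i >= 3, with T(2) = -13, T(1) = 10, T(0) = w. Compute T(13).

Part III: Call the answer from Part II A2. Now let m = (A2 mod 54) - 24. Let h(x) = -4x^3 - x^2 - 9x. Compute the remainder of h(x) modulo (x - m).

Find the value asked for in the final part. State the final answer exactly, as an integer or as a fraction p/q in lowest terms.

-308

Part I: squarings mod 418: 235^1=235, 235^2=49, 235^4=311, 235^8=163, 235^16=235, 235^32=49, 235^64=311, 235^128=163, 235^256=235, 235^512=49, 235^1024=311, 235^2048=163, 235^4096=235, 235^8192=49, 235^16384=311, 235^32768=163, 235^65536=235, 235^131072=49; 235^159654 = 235^2 * 235^4 * 235^32 * 235^128 * 235^256 * 235^512 * 235^1024 * 235^2048 * 235^8192 * 235^16384 * 235^131072 = 267 (mod 418); answer 267
Part II: A1 = 267; w = -50; T(3) = -1*(-13) + 3*(10) + 3*(-50) = -107; iterating: T(3)=-107, T(4)=98, T(5)=-458, T(6)=431, T(7)=-1511, T(8)=1430, T(9)=-4670, T(10)=4427, T(11)=-14147, T(12)=13418, T(13)=-42578; answer -42578
Part III: A2 = -42578; m = 4; remainder = value at the root: -4*(4)^3 - 1*(4)^2 - 9*(4)^1 = (-256) + (-16) + (-36) = -308; answer -308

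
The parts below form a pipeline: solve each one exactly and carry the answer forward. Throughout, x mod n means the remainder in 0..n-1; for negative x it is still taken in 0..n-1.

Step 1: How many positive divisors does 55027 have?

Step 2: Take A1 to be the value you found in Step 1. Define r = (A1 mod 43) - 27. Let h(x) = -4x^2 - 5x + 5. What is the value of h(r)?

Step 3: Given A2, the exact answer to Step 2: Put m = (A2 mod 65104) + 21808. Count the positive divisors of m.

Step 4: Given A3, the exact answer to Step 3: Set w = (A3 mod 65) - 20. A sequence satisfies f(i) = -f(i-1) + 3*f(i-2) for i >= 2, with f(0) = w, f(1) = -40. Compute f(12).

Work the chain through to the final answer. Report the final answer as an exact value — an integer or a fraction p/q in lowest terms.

149812

Step 1: 55027 = 7^2 * 1123; number of divisors = (2+1) * (1+1) = 6; answer 6
Step 2: A1 = 6; r = -21; -4*(-21)^2 - 5*(-21)^1 + 5 = (-1764) + (105) + (5) = -1654; answer -1654
Step 3: A2 = -1654; m = 85258; 85258 = 2 * 47 * 907; number of divisors = (1+1) * (1+1) * (1+1) = 8; answer 8
Step 4: A3 = 8; w = -12; f(2) = -1*(-40) + 3*(-12) = 4; iterating: f(2)=4, f(3)=-124, f(4)=136, f(5)=-508, f(6)=916, f(7)=-2440, f(8)=5188, f(9)=-12508, f(10)=28072, f(11)=-65596, f(12)=149812; answer 149812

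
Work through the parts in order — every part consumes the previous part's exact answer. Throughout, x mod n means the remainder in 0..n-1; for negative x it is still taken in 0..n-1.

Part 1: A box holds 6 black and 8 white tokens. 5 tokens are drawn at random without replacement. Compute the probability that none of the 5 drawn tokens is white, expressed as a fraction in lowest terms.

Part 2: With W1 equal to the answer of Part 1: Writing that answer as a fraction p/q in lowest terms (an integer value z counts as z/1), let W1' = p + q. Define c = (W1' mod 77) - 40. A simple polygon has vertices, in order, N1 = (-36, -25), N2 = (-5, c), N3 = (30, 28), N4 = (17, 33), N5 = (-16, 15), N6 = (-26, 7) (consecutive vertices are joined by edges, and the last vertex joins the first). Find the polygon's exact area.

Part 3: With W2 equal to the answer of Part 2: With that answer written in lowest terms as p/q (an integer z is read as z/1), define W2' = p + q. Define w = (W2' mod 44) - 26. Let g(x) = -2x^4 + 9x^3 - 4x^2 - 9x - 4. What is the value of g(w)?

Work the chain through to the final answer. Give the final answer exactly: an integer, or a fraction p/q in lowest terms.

-53050

Part 1: total draws C(14,5) = 2002; favorable C(6,5) = 6; P = 3/1001; answer 3/1001
Part 2: W1 = 3/1001; threaded value p + q = 1004; c = -37; cross terms: (-36*-37 - -5*-25)=1207, (-5*28 - 30*-37)=970, (30*33 - 17*28)=514, (17*15 - -16*33)=783, (-16*7 - -26*15)=278, (-26*-25 - -36*7)=902; twice the area = |4654| = 4654; area = 2327; answer 2327
Part 3: W2 = 2327; threaded value p + q = 2328; w = 14; -2*(14)^4 + 9*(14)^3 - 4*(14)^2 - 9*(14)^1 - 4 = (-76832) + (24696) + (-784) + (-126) + (-4) = -53050; answer -53050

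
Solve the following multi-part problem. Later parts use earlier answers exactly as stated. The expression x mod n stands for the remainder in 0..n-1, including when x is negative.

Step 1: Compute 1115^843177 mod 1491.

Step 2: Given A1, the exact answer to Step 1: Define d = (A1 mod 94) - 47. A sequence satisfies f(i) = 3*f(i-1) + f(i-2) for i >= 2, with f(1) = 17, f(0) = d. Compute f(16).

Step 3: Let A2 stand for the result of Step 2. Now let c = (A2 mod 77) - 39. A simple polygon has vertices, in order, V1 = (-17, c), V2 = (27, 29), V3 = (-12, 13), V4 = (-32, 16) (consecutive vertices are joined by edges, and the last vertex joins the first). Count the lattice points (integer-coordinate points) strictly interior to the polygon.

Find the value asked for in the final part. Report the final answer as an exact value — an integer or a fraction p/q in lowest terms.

1026

Step 1: squarings mod 1491: 1115^1=1115, 1115^2=1222, 1115^4=793, 1115^8=1138, 1115^16=856, 1115^32=655, 1115^64=1108, 1115^128=571, 1115^256=1003, 1115^512=1075, 1115^1024=100, 1115^2048=1054, 1115^4096=121, 1115^8192=1222, 1115^16384=793, 1115^32768=1138, 1115^65536=856, 1115^131072=655, 1115^262144=1108, 1115^524288=571; 1115^843177 = 1115^1 * 1115^8 * 1115^32 * 1115^128 * 1115^256 * 1115^1024 * 1115^2048 * 1115^4096 * 1115^16384 * 1115^32768 * 1115^262144 * 1115^524288 = 533 (mod 1491); answer 533
Step 2: A1 = 533; d = 16; f(2) = 3*(17) + 1*(16) = 67; iterating: f(2)=67, f(3)=218, f(4)=721, f(5)=2381, f(6)=7864, f(7)=25973, f(8)=85783, f(9)=283322, f(10)=935749, f(11)=3090569, f(12)=10207456, f(13)=33712937, f(14)=111346267, f(15)=367751738, f(16)=1214601481; answer 1214601481
Step 3: A2 = 1214601481; c = -23; cross terms: (-17*29 - 27*-23)=128, (27*13 - -12*29)=699, (-12*16 - -32*13)=224, (-32*-23 - -17*16)=1008; twice the area = |2059| = 2059; area = 2059/2; boundary points = 4 + 1 + 1 + 3 = 9; strictly interior points = area - boundary/2 + 1 = 1026; answer 1026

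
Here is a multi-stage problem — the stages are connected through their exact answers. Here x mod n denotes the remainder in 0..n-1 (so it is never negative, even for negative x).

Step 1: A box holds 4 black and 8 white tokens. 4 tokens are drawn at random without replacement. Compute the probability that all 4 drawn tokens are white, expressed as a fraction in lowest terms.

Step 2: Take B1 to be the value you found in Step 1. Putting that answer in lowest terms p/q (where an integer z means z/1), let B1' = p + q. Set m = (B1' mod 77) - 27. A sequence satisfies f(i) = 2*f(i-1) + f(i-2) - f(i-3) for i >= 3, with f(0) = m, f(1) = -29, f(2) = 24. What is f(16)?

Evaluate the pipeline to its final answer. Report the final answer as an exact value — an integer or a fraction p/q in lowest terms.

Step 1: total draws C(12,4) = 495; favorable C(8,4) = 70; P = 14/99; answer 14/99
Step 2: B1 = 14/99; threaded value p + q = 113; m = 9; f(3) = 2*(24) + 1*(-29) - 1*(9) = 10; iterating: f(3)=10, f(4)=73, f(5)=132, f(6)=327, f(7)=713, f(8)=1621, f(9)=3628, f(10)=8164, f(11)=18335, f(12)=41206, f(13)=92583, f(14)=208037, f(15)=467451, f(16)=1050356; answer 1050356

1050356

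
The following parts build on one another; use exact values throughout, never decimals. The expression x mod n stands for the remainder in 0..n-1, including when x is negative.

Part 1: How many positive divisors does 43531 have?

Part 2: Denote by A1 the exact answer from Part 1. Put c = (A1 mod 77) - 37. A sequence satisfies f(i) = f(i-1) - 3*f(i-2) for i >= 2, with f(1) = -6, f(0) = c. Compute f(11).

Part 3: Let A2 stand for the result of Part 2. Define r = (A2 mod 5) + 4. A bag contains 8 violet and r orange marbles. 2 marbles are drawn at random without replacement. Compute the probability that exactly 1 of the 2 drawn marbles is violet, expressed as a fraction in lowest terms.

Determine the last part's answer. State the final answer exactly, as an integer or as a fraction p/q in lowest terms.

20/39

Part 1: 43531 = 101 * 431; number of divisors = (1+1) * (1+1) = 4; answer 4
Part 2: A1 = 4; c = -33; f(2) = 1*(-6) - 3*(-33) = 93; iterating: f(2)=93, f(3)=111, f(4)=-168, f(5)=-501, f(6)=3, f(7)=1506, f(8)=1497, f(9)=-3021, f(10)=-7512, f(11)=1551; answer 1551
Part 3: A2 = 1551; r = 5; total draws C(13,2) = 78; favorable C(8,1)*C(5,1) = 40; P = 20/39; answer 20/39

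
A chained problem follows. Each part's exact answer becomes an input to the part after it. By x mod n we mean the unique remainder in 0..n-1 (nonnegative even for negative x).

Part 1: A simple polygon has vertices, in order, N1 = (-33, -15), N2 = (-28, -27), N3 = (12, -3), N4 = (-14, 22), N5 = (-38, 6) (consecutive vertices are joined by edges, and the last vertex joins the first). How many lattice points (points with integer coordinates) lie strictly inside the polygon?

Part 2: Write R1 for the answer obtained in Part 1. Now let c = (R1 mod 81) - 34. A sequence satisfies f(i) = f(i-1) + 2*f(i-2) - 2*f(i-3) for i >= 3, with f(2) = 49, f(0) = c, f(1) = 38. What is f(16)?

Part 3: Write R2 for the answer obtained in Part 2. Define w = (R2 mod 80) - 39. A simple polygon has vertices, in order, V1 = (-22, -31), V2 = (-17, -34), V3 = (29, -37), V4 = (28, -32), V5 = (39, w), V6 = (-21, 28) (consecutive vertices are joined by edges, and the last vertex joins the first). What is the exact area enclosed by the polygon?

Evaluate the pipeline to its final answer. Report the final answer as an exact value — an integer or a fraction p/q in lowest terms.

Part 1: cross terms: (-33*-27 - -28*-15)=471, (-28*-3 - 12*-27)=408, (12*22 - -14*-3)=222, (-14*6 - -38*22)=752, (-38*-15 - -33*6)=768; twice the area = |2621| = 2621; area = 2621/2; boundary points = 1 + 8 + 1 + 8 + 1 = 19; strictly interior points = area - boundary/2 + 1 = 1302; answer 1302
Part 2: R1 = 1302; c = -28; f(3) = 1*(49) + 2*(38) - 2*(-28) = 181; iterating: f(3)=181, f(4)=203, f(5)=467, f(6)=511, f(7)=1039, f(8)=1127, f(9)=2183, f(10)=2359, f(11)=4471, f(12)=4823, f(13)=9047, f(14)=9751, f(15)=18199, f(16)=19607; answer 19607
Part 3: R2 = 19607; w = -32; cross terms: (-22*-34 - -17*-31)=221, (-17*-37 - 29*-34)=1615, (29*-32 - 28*-37)=108, (28*-32 - 39*-32)=352, (39*28 - -21*-32)=420, (-21*-31 - -22*28)=1267; twice the area = |3983| = 3983; area = 3983/2; answer 3983/2

3983/2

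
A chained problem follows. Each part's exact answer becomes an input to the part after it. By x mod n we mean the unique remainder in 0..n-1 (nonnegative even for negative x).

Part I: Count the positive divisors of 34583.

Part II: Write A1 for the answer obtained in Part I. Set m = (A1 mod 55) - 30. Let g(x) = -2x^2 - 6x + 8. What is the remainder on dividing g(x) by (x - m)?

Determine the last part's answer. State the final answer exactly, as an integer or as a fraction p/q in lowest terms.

-1392

Part I: 34583 is prime, so its only divisors are 1 and 34583; count = 2; answer 2
Part II: A1 = 2; m = -28; remainder = value at the root: -2*(-28)^2 - 6*(-28)^1 + 8 = (-1568) + (168) + (8) = -1392; answer -1392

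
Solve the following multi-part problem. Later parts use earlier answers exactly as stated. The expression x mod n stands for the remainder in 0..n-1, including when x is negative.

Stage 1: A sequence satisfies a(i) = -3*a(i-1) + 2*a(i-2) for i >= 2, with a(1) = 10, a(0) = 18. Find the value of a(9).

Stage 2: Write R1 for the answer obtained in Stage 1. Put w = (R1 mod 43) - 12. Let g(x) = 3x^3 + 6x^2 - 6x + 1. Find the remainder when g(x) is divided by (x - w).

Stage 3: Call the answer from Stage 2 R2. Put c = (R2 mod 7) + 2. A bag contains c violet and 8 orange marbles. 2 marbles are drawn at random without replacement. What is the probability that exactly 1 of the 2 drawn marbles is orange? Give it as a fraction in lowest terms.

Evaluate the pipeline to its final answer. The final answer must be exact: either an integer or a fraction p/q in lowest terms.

Stage 1: a(2) = -3*(10) + 2*(18) = 6; iterating: a(2)=6, a(3)=2, a(4)=6, a(5)=-14, a(6)=54, a(7)=-190, a(8)=678, a(9)=-2414; answer -2414
Stage 2: R1 = -2414; w = 25; remainder = value at the root: 3*(25)^3 + 6*(25)^2 - 6*(25)^1 + 1 = (46875) + (3750) + (-150) + (1) = 50476; answer 50476
Stage 3: R2 = 50476; c = 8; total draws C(16,2) = 120; favorable C(8,1)*C(8,1) = 64; P = 8/15; answer 8/15

8/15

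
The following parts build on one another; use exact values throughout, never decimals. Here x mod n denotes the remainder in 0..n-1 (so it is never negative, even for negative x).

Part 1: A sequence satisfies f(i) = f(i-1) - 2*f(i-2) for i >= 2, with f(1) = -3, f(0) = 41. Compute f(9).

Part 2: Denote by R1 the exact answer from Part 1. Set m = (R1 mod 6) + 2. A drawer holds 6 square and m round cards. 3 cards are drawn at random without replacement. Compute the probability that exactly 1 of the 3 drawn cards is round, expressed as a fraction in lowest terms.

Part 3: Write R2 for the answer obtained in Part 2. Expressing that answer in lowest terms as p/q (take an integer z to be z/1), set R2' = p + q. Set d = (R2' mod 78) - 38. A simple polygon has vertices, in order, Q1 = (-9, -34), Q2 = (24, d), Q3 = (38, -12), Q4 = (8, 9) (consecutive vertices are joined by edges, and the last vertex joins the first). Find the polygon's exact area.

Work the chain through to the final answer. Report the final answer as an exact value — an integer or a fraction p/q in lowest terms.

1809/2

Part 1: f(2) = 1*(-3) - 2*(41) = -85; iterating: f(2)=-85, f(3)=-79, f(4)=91, f(5)=249, f(6)=67, f(7)=-431, f(8)=-565, f(9)=297; answer 297
Part 2: R1 = 297; m = 5; total draws C(11,3) = 165; favorable C(5,1)*C(6,2) = 75; P = 5/11; answer 5/11
Part 3: R2 = 5/11; threaded value p + q = 16; d = -22; cross terms: (-9*-22 - 24*-34)=1014, (24*-12 - 38*-22)=548, (38*9 - 8*-12)=438, (8*-34 - -9*9)=-191; twice the area = |1809| = 1809; area = 1809/2; answer 1809/2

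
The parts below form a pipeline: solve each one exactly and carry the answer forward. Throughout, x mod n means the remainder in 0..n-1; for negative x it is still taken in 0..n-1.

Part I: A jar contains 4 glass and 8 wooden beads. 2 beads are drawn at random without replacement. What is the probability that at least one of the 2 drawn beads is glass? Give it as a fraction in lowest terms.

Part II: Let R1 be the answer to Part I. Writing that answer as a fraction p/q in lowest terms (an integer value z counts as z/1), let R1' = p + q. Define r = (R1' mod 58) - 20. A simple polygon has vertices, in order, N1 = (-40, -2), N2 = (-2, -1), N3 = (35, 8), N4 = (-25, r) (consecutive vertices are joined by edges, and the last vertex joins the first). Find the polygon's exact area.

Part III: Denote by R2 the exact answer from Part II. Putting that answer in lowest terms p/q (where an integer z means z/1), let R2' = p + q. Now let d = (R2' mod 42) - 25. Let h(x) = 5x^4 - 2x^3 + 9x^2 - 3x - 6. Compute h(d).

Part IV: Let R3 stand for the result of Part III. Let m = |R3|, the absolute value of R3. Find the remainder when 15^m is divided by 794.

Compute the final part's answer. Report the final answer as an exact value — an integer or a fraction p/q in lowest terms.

413

Part I: total draws C(12,2) = 66; complement C(8,2) = 28; favorable 66 - 28 = 38; P = 19/33; answer 19/33
Part II: R1 = 19/33; threaded value p + q = 52; r = 32; cross terms: (-40*-1 - -2*-2)=36, (-2*8 - 35*-1)=19, (35*32 - -25*8)=1320, (-25*-2 - -40*32)=1330; twice the area = |2705| = 2705; area = 2705/2; answer 2705/2
Part III: R2 = 2705/2; threaded value p + q = 2707; d = -6; 5*(-6)^4 - 2*(-6)^3 + 9*(-6)^2 - 3*(-6)^1 - 6 = (6480) + (432) + (324) + (18) + (-6) = 7248; answer 7248
Part IV: R3 = 7248; m = 7248; squarings mod 794: 15^1=15, 15^2=225, 15^4=603, 15^8=751, 15^16=261, 15^32=631, 15^64=367, 15^128=503, 15^256=517, 15^512=505, 15^1024=151, 15^2048=569, 15^4096=603; 15^7248 = 15^16 * 15^64 * 15^1024 * 15^2048 * 15^4096 = 413 (mod 794); answer 413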